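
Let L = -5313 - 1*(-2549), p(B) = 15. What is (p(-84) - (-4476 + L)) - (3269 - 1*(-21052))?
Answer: -17066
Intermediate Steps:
L = -2764 (L = -5313 + 2549 = -2764)
(p(-84) - (-4476 + L)) - (3269 - 1*(-21052)) = (15 - (-4476 - 2764)) - (3269 - 1*(-21052)) = (15 - 1*(-7240)) - (3269 + 21052) = (15 + 7240) - 1*24321 = 7255 - 24321 = -17066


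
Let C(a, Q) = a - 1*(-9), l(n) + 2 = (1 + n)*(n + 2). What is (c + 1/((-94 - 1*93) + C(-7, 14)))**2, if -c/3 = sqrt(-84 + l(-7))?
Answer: -17249399/34225 + 12*I*sqrt(14)/185 ≈ -504.0 + 0.2427*I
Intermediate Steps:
l(n) = -2 + (1 + n)*(2 + n) (l(n) = -2 + (1 + n)*(n + 2) = -2 + (1 + n)*(2 + n))
C(a, Q) = 9 + a (C(a, Q) = a + 9 = 9 + a)
c = -6*I*sqrt(14) (c = -3*sqrt(-84 - 7*(3 - 7)) = -3*sqrt(-84 - 7*(-4)) = -3*sqrt(-84 + 28) = -6*I*sqrt(14) ≈ -22.45*I)
(c + 1/((-94 - 1*93) + C(-7, 14)))**2 = (-6*I*sqrt(14) + 1/((-94 - 1*93) + (9 - 7)))**2 = (-6*I*sqrt(14) + 1/((-94 - 93) + 2))**2 = (-6*I*sqrt(14) + 1/(-187 + 2))**2 = (-6*I*sqrt(14) + 1/(-185))**2 = (-6*I*sqrt(14) - 1/185)**2 = (-1/185 - 6*I*sqrt(14))**2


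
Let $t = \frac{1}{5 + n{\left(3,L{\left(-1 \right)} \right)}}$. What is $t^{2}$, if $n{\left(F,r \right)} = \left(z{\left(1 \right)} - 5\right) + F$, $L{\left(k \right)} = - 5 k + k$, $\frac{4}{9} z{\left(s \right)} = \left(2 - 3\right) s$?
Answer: $\frac{16}{9} \approx 1.7778$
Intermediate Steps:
$z{\left(s \right)} = - \frac{9 s}{4}$ ($z{\left(s \right)} = \frac{9 \left(2 - 3\right) s}{4} = \frac{9 \left(- s\right)}{4} = - \frac{9 s}{4}$)
$L{\left(k \right)} = - 4 k$
$n{\left(F,r \right)} = - \frac{29}{4} + F$ ($n{\left(F,r \right)} = \left(\left(- \frac{9}{4}\right) 1 - 5\right) + F = \left(- \frac{9}{4} - 5\right) + F = - \frac{29}{4} + F$)
$t = \frac{4}{3}$ ($t = \frac{1}{5 + \left(- \frac{29}{4} + 3\right)} = \frac{1}{5 - \frac{17}{4}} = \frac{1}{\frac{3}{4}} = \frac{4}{3} \approx 1.3333$)
$t^{2} = \left(\frac{4}{3}\right)^{2} = \frac{16}{9}$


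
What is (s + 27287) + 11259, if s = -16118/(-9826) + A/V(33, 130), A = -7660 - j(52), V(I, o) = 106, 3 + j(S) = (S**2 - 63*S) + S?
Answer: 20039698961/520778 ≈ 38480.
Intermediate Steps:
j(S) = -3 + S**2 - 62*S (j(S) = -3 + ((S**2 - 63*S) + S) = -3 + (S**2 - 62*S) = -3 + S**2 - 62*S)
A = -7137 (A = -7660 - (-3 + 52**2 - 62*52) = -7660 - (-3 + 2704 - 3224) = -7660 - 1*(-523) = -7660 + 523 = -7137)
s = -34209827/520778 (s = -16118/(-9826) - 7137/106 = -16118*(-1/9826) - 7137*1/106 = 8059/4913 - 7137/106 = -34209827/520778 ≈ -65.690)
(s + 27287) + 11259 = (-34209827/520778 + 27287) + 11259 = 14176259459/520778 + 11259 = 20039698961/520778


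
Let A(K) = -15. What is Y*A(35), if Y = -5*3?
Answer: 225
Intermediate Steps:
Y = -15
Y*A(35) = -15*(-15) = 225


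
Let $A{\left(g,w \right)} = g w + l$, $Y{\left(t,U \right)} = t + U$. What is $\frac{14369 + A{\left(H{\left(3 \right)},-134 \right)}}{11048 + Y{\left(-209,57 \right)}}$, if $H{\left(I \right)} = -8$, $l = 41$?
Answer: $\frac{7741}{5448} \approx 1.4209$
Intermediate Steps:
$Y{\left(t,U \right)} = U + t$
$A{\left(g,w \right)} = 41 + g w$ ($A{\left(g,w \right)} = g w + 41 = 41 + g w$)
$\frac{14369 + A{\left(H{\left(3 \right)},-134 \right)}}{11048 + Y{\left(-209,57 \right)}} = \frac{14369 + \left(41 - -1072\right)}{11048 + \left(57 - 209\right)} = \frac{14369 + \left(41 + 1072\right)}{11048 - 152} = \frac{14369 + 1113}{10896} = 15482 \cdot \frac{1}{10896} = \frac{7741}{5448}$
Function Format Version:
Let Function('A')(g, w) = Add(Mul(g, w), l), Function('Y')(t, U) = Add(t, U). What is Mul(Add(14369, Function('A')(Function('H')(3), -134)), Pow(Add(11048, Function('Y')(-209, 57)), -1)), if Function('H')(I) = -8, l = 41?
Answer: Rational(7741, 5448) ≈ 1.4209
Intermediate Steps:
Function('Y')(t, U) = Add(U, t)
Function('A')(g, w) = Add(41, Mul(g, w)) (Function('A')(g, w) = Add(Mul(g, w), 41) = Add(41, Mul(g, w)))
Mul(Add(14369, Function('A')(Function('H')(3), -134)), Pow(Add(11048, Function('Y')(-209, 57)), -1)) = Mul(Add(14369, Add(41, Mul(-8, -134))), Pow(Add(11048, Add(57, -209)), -1)) = Mul(Add(14369, Add(41, 1072)), Pow(Add(11048, -152), -1)) = Mul(Add(14369, 1113), Pow(10896, -1)) = Mul(15482, Rational(1, 10896)) = Rational(7741, 5448)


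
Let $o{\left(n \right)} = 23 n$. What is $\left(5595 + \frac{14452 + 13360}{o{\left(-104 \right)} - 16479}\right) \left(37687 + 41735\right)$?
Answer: $\frac{8383423599726}{18871} \approx 4.4425 \cdot 10^{8}$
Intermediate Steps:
$\left(5595 + \frac{14452 + 13360}{o{\left(-104 \right)} - 16479}\right) \left(37687 + 41735\right) = \left(5595 + \frac{14452 + 13360}{23 \left(-104\right) - 16479}\right) \left(37687 + 41735\right) = \left(5595 + \frac{27812}{-2392 - 16479}\right) 79422 = \left(5595 + \frac{27812}{-18871}\right) 79422 = \left(5595 + 27812 \left(- \frac{1}{18871}\right)\right) 79422 = \left(5595 - \frac{27812}{18871}\right) 79422 = \frac{105555433}{18871} \cdot 79422 = \frac{8383423599726}{18871}$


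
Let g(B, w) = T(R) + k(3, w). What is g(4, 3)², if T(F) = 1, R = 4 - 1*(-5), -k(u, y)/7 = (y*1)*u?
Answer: 3844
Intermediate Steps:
k(u, y) = -7*u*y (k(u, y) = -7*y*1*u = -7*y*u = -7*u*y)
R = 9 (R = 4 + 5 = 9)
g(B, w) = 1 - 21*w (g(B, w) = 1 - 7*3*w = 1 - 21*w)
g(4, 3)² = (1 - 21*3)² = (1 - 63)² = (-62)² = 3844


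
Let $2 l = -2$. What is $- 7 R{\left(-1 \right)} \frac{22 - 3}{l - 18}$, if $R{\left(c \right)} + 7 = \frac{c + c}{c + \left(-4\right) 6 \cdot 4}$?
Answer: $- \frac{4739}{97} \approx -48.856$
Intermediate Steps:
$l = -1$ ($l = \frac{1}{2} \left(-2\right) = -1$)
$R{\left(c \right)} = -7 + \frac{2 c}{-96 + c}$ ($R{\left(c \right)} = -7 + \frac{c + c}{c + \left(-4\right) 6 \cdot 4} = -7 + \frac{2 c}{c - 96} = -7 + \frac{2 c}{-96 + c}$)
$- 7 R{\left(-1 \right)} \frac{22 - 3}{l - 18} = - 7 \frac{672 - -5}{-96 - 1} \frac{22 - 3}{-1 - 18} = - 7 \frac{672 + 5}{-97} \frac{19}{-19} = - 7 \left(\left(- \frac{1}{97}\right) 677\right) 19 \left(- \frac{1}{19}\right) = \left(-7\right) \left(- \frac{677}{97}\right) \left(-1\right) = \frac{4739}{97} \left(-1\right) = - \frac{4739}{97}$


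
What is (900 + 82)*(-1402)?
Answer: -1376764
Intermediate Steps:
(900 + 82)*(-1402) = 982*(-1402) = -1376764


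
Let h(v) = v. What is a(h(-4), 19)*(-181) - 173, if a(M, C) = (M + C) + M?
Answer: -2164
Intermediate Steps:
a(M, C) = C + 2*M (a(M, C) = (C + M) + M = C + 2*M)
a(h(-4), 19)*(-181) - 173 = (19 + 2*(-4))*(-181) - 173 = (19 - 8)*(-181) - 173 = 11*(-181) - 173 = -1991 - 173 = -2164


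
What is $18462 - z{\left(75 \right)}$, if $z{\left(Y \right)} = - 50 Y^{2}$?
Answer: $299712$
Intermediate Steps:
$18462 - z{\left(75 \right)} = 18462 - - 50 \cdot 75^{2} = 18462 - \left(-50\right) 5625 = 18462 - -281250 = 18462 + 281250 = 299712$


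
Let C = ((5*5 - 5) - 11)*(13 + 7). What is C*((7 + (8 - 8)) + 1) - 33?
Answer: 1407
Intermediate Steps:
C = 180 (C = ((25 - 5) - 11)*20 = (20 - 11)*20 = 9*20 = 180)
C*((7 + (8 - 8)) + 1) - 33 = 180*((7 + (8 - 8)) + 1) - 33 = 180*((7 + 0) + 1) - 33 = 180*(7 + 1) - 33 = 180*8 - 33 = 1440 - 33 = 1407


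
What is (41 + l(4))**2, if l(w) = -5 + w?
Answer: 1600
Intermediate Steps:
(41 + l(4))**2 = (41 + (-5 + 4))**2 = (41 - 1)**2 = 40**2 = 1600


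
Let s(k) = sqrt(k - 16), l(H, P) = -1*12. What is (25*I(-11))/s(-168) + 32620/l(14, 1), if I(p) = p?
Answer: -8155/3 + 275*I*sqrt(46)/92 ≈ -2718.3 + 20.273*I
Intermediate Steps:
l(H, P) = -12
s(k) = sqrt(-16 + k)
(25*I(-11))/s(-168) + 32620/l(14, 1) = (25*(-11))/(sqrt(-16 - 168)) + 32620/(-12) = -275*(-I*sqrt(46)/92) + 32620*(-1/12) = -275*(-I*sqrt(46)/92) - 8155/3 = -(-275)*I*sqrt(46)/92 - 8155/3 = 275*I*sqrt(46)/92 - 8155/3 = -8155/3 + 275*I*sqrt(46)/92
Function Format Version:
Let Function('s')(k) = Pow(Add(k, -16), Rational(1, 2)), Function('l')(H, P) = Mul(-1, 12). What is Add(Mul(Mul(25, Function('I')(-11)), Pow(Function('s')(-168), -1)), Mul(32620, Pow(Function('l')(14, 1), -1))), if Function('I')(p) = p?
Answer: Add(Rational(-8155, 3), Mul(Rational(275, 92), I, Pow(46, Rational(1, 2)))) ≈ Add(-2718.3, Mul(20.273, I))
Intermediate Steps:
Function('l')(H, P) = -12
Function('s')(k) = Pow(Add(-16, k), Rational(1, 2))
Add(Mul(Mul(25, Function('I')(-11)), Pow(Function('s')(-168), -1)), Mul(32620, Pow(Function('l')(14, 1), -1))) = Add(Mul(Mul(25, -11), Pow(Pow(Add(-16, -168), Rational(1, 2)), -1)), Mul(32620, Pow(-12, -1))) = Add(Mul(-275, Pow(Pow(-184, Rational(1, 2)), -1)), Mul(32620, Rational(-1, 12))) = Add(Mul(-275, Pow(Mul(2, I, Pow(46, Rational(1, 2))), -1)), Rational(-8155, 3)) = Add(Mul(-275, Mul(Rational(-1, 92), I, Pow(46, Rational(1, 2)))), Rational(-8155, 3)) = Add(Mul(Rational(275, 92), I, Pow(46, Rational(1, 2))), Rational(-8155, 3)) = Add(Rational(-8155, 3), Mul(Rational(275, 92), I, Pow(46, Rational(1, 2))))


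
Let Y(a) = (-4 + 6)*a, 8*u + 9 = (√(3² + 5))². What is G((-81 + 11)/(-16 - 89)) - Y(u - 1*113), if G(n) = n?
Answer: 2705/12 ≈ 225.42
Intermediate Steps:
u = 5/8 (u = -9/8 + (√(3² + 5))²/8 = -9/8 + (√(9 + 5))²/8 = -9/8 + (√14)²/8 = -9/8 + (⅛)*14 = -9/8 + 7/4 = 5/8 ≈ 0.62500)
Y(a) = 2*a
G((-81 + 11)/(-16 - 89)) - Y(u - 1*113) = (-81 + 11)/(-16 - 89) - 2*(5/8 - 1*113) = -70/(-105) - 2*(5/8 - 113) = -70*(-1/105) - 2*(-899)/8 = ⅔ - 1*(-899/4) = ⅔ + 899/4 = 2705/12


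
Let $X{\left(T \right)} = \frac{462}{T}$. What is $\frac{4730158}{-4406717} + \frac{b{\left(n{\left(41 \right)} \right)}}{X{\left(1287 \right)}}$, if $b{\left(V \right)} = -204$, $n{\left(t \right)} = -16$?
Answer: $- \frac{2509004476}{4406717} \approx -569.36$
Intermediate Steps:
$\frac{4730158}{-4406717} + \frac{b{\left(n{\left(41 \right)} \right)}}{X{\left(1287 \right)}} = \frac{4730158}{-4406717} - \frac{204}{462 \cdot \frac{1}{1287}} = 4730158 \left(- \frac{1}{4406717}\right) - \frac{204}{462 \cdot \frac{1}{1287}} = - \frac{4730158}{4406717} - \frac{204}{\frac{14}{39}} = - \frac{4730158}{4406717} - \frac{3978}{7} = - \frac{2509004476}{4406717}$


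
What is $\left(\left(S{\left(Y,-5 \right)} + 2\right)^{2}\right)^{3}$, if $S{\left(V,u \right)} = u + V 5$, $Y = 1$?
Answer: $64$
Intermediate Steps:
$S{\left(V,u \right)} = u + 5 V$
$\left(\left(S{\left(Y,-5 \right)} + 2\right)^{2}\right)^{3} = \left(\left(\left(-5 + 5 \cdot 1\right) + 2\right)^{2}\right)^{3} = \left(\left(\left(-5 + 5\right) + 2\right)^{2}\right)^{3} = \left(\left(0 + 2\right)^{2}\right)^{3} = \left(2^{2}\right)^{3} = 4^{3} = 64$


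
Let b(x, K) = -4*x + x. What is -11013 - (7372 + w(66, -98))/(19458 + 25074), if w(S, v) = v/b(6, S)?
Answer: -4413944641/400788 ≈ -11013.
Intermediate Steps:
b(x, K) = -3*x
w(S, v) = -v/18 (w(S, v) = v/((-3*6)) = v/(-18) = v*(-1/18) = -v/18)
-11013 - (7372 + w(66, -98))/(19458 + 25074) = -11013 - (7372 - 1/18*(-98))/(19458 + 25074) = -11013 - (7372 + 49/9)/44532 = -11013 - 66397/(9*44532) = -11013 - 1*66397/400788 = -11013 - 66397/400788 = -4413944641/400788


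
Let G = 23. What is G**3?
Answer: 12167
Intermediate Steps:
G**3 = 23**3 = 12167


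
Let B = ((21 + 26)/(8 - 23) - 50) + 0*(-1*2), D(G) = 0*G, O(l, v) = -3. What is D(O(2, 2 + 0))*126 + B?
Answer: -797/15 ≈ -53.133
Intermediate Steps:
D(G) = 0
B = -797/15 (B = (47/(-15) - 50) + 0*(-2) = (47*(-1/15) - 50) + 0 = (-47/15 - 50) + 0 = -797/15 + 0 = -797/15 ≈ -53.133)
D(O(2, 2 + 0))*126 + B = 0*126 - 797/15 = 0 - 797/15 = -797/15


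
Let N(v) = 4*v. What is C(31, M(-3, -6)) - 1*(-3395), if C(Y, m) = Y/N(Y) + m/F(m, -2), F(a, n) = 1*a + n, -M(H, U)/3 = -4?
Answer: 67929/20 ≈ 3396.4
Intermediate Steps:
M(H, U) = 12 (M(H, U) = -3*(-4) = 12)
F(a, n) = a + n
C(Y, m) = ¼ + m/(-2 + m) (C(Y, m) = Y/((4*Y)) + m/(m - 2) = Y*(1/(4*Y)) + m/(-2 + m) = ¼ + m/(-2 + m))
C(31, M(-3, -6)) - 1*(-3395) = (-2 + 5*12)/(4*(-2 + 12)) - 1*(-3395) = (¼)*(-2 + 60)/10 + 3395 = (¼)*(⅒)*58 + 3395 = 29/20 + 3395 = 67929/20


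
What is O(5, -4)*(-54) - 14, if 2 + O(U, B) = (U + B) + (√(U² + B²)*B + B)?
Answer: 256 + 216*√41 ≈ 1639.1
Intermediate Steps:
O(U, B) = -2 + U + 2*B + B*√(B² + U²) (O(U, B) = -2 + ((U + B) + (√(U² + B²)*B + B)) = -2 + ((B + U) + (√(B² + U²)*B + B)) = -2 + ((B + U) + (B*√(B² + U²) + B)) = -2 + ((B + U) + (B + B*√(B² + U²))) = -2 + (U + 2*B + B*√(B² + U²)) = -2 + U + 2*B + B*√(B² + U²))
O(5, -4)*(-54) - 14 = (-2 + 5 + 2*(-4) - 4*√((-4)² + 5²))*(-54) - 14 = (-2 + 5 - 8 - 4*√(16 + 25))*(-54) - 14 = (-2 + 5 - 8 - 4*√41)*(-54) - 14 = (-5 - 4*√41)*(-54) - 14 = (270 + 216*√41) - 14 = 256 + 216*√41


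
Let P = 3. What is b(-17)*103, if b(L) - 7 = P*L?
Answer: -4532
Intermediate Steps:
b(L) = 7 + 3*L
b(-17)*103 = (7 + 3*(-17))*103 = (7 - 51)*103 = -44*103 = -4532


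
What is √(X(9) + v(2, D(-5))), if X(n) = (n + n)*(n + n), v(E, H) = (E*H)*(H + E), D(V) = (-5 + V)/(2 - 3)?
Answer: 2*√141 ≈ 23.749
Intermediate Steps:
D(V) = 5 - V (D(V) = (-5 + V)/(-1) = (-5 + V)*(-1) = 5 - V)
v(E, H) = E*H*(E + H) (v(E, H) = (E*H)*(E + H) = E*H*(E + H))
X(n) = 4*n² (X(n) = (2*n)*(2*n) = 4*n²)
√(X(9) + v(2, D(-5))) = √(4*9² + 2*(5 - 1*(-5))*(2 + (5 - 1*(-5)))) = √(4*81 + 2*(5 + 5)*(2 + (5 + 5))) = √(324 + 2*10*(2 + 10)) = √(324 + 2*10*12) = √(324 + 240) = √564 = 2*√141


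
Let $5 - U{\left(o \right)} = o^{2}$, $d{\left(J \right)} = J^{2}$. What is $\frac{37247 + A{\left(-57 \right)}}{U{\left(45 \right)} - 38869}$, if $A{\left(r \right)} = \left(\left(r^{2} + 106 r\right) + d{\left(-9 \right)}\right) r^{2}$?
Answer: $\frac{8774041}{40889} \approx 214.58$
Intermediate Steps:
$U{\left(o \right)} = 5 - o^{2}$
$A{\left(r \right)} = r^{2} \left(81 + r^{2} + 106 r\right)$ ($A{\left(r \right)} = \left(\left(r^{2} + 106 r\right) + \left(-9\right)^{2}\right) r^{2} = \left(\left(r^{2} + 106 r\right) + 81\right) r^{2} = \left(81 + r^{2} + 106 r\right) r^{2} = r^{2} \left(81 + r^{2} + 106 r\right)$)
$\frac{37247 + A{\left(-57 \right)}}{U{\left(45 \right)} - 38869} = \frac{37247 + \left(-57\right)^{2} \left(81 + \left(-57\right)^{2} + 106 \left(-57\right)\right)}{\left(5 - 45^{2}\right) - 38869} = \frac{37247 + 3249 \left(81 + 3249 - 6042\right)}{\left(5 - 2025\right) - 38869} = \frac{37247 + 3249 \left(-2712\right)}{\left(5 - 2025\right) - 38869} = \frac{37247 - 8811288}{-2020 - 38869} = - \frac{8774041}{-40889} = \left(-8774041\right) \left(- \frac{1}{40889}\right) = \frac{8774041}{40889}$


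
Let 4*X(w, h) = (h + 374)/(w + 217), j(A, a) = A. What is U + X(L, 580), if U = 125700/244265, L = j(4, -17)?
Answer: 34414761/21593026 ≈ 1.5938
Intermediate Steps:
L = 4
X(w, h) = (374 + h)/(4*(217 + w)) (X(w, h) = ((h + 374)/(w + 217))/4 = ((374 + h)/(217 + w))/4 = (374 + h)/(4*(217 + w)))
U = 25140/48853 (U = 125700*(1/244265) = 25140/48853 ≈ 0.51460)
U + X(L, 580) = 25140/48853 + (374 + 580)/(4*(217 + 4)) = 25140/48853 + (¼)*954/221 = 25140/48853 + (¼)*(1/221)*954 = 25140/48853 + 477/442 = 34414761/21593026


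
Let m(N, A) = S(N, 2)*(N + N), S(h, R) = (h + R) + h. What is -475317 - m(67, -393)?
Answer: -493541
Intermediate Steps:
S(h, R) = R + 2*h (S(h, R) = (R + h) + h = R + 2*h)
m(N, A) = 2*N*(2 + 2*N) (m(N, A) = (2 + 2*N)*(N + N) = (2 + 2*N)*(2*N) = 2*N*(2 + 2*N))
-475317 - m(67, -393) = -475317 - 4*67*(1 + 67) = -475317 - 4*67*68 = -475317 - 1*18224 = -475317 - 18224 = -493541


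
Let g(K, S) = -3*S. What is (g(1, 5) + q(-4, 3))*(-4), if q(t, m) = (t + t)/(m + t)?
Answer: 28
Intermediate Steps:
q(t, m) = 2*t/(m + t) (q(t, m) = (2*t)/(m + t) = 2*t/(m + t))
(g(1, 5) + q(-4, 3))*(-4) = (-3*5 + 2*(-4)/(3 - 4))*(-4) = (-15 + 2*(-4)/(-1))*(-4) = (-15 + 2*(-4)*(-1))*(-4) = (-15 + 8)*(-4) = -7*(-4) = 28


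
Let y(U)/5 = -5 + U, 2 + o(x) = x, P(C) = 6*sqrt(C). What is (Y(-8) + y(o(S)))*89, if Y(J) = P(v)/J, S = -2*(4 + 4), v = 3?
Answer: -10235 - 267*sqrt(3)/4 ≈ -10351.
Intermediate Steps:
S = -16 (S = -2*8 = -16)
o(x) = -2 + x
y(U) = -25 + 5*U (y(U) = 5*(-5 + U) = -25 + 5*U)
Y(J) = 6*sqrt(3)/J (Y(J) = (6*sqrt(3))/J = 6*sqrt(3)/J)
(Y(-8) + y(o(S)))*89 = (6*sqrt(3)/(-8) + (-25 + 5*(-2 - 16)))*89 = (6*sqrt(3)*(-1/8) + (-25 + 5*(-18)))*89 = (-3*sqrt(3)/4 + (-25 - 90))*89 = (-3*sqrt(3)/4 - 115)*89 = (-115 - 3*sqrt(3)/4)*89 = -10235 - 267*sqrt(3)/4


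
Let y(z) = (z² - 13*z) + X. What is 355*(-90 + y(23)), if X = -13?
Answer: 45085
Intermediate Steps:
y(z) = -13 + z² - 13*z (y(z) = (z² - 13*z) - 13 = -13 + z² - 13*z)
355*(-90 + y(23)) = 355*(-90 + (-13 + 23² - 13*23)) = 355*(-90 + (-13 + 529 - 299)) = 355*(-90 + 217) = 355*127 = 45085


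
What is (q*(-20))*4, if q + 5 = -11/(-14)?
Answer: 2360/7 ≈ 337.14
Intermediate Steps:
q = -59/14 (q = -5 - 11/(-14) = -5 - 11*(-1/14) = -5 + 11/14 = -59/14 ≈ -4.2143)
(q*(-20))*4 = -59/14*(-20)*4 = (590/7)*4 = 2360/7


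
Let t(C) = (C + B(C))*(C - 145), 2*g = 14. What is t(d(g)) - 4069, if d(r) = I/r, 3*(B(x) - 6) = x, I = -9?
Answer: -230101/49 ≈ -4695.9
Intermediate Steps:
B(x) = 6 + x/3
g = 7 (g = (1/2)*14 = 7)
d(r) = -9/r
t(C) = (-145 + C)*(6 + 4*C/3) (t(C) = (C + (6 + C/3))*(C - 145) = (6 + 4*C/3)*(-145 + C) = (-145 + C)*(6 + 4*C/3))
t(d(g)) - 4069 = (-870 - (-1686)/7 + 4*(-9/7)**2/3) - 4069 = (-870 - (-1686)/7 + 4*(-9*1/7)**2/3) - 4069 = (-870 - 562/3*(-9/7) + 4*(-9/7)**2/3) - 4069 = (-870 + 1686/7 + (4/3)*(81/49)) - 4069 = (-870 + 1686/7 + 108/49) - 4069 = -30720/49 - 4069 = -230101/49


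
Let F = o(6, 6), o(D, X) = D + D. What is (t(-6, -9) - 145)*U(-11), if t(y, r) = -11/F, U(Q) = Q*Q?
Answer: -211871/12 ≈ -17656.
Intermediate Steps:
U(Q) = Q²
o(D, X) = 2*D
F = 12 (F = 2*6 = 12)
t(y, r) = -11/12
(t(-6, -9) - 145)*U(-11) = (-11/12 - 145)*(-11)² = -1751/12*121 = -211871/12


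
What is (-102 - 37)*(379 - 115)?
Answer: -36696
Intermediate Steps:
(-102 - 37)*(379 - 115) = -139*264 = -36696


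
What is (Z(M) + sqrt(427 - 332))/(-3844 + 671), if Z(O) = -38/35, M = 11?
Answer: 2/5845 - sqrt(95)/3173 ≈ -0.0027296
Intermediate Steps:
Z(O) = -38/35 (Z(O) = -38*1/35 = -38/35)
(Z(M) + sqrt(427 - 332))/(-3844 + 671) = (-38/35 + sqrt(427 - 332))/(-3844 + 671) = (-38/35 + sqrt(95))/(-3173) = (-38/35 + sqrt(95))*(-1/3173) = 2/5845 - sqrt(95)/3173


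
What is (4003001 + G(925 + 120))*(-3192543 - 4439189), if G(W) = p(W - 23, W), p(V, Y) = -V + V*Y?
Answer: -38692644656308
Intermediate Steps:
G(W) = (-1 + W)*(-23 + W) (G(W) = (W - 23)*(-1 + W) = (-23 + W)*(-1 + W) = (-1 + W)*(-23 + W))
(4003001 + G(925 + 120))*(-3192543 - 4439189) = (4003001 + (-1 + (925 + 120))*(-23 + (925 + 120)))*(-3192543 - 4439189) = (4003001 + (-1 + 1045)*(-23 + 1045))*(-7631732) = (4003001 + 1044*1022)*(-7631732) = (4003001 + 1066968)*(-7631732) = 5069969*(-7631732) = -38692644656308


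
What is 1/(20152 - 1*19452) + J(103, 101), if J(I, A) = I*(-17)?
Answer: -1225699/700 ≈ -1751.0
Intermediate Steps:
J(I, A) = -17*I
1/(20152 - 1*19452) + J(103, 101) = 1/(20152 - 1*19452) - 17*103 = 1/(20152 - 19452) - 1751 = 1/700 - 1751 = -1225699/700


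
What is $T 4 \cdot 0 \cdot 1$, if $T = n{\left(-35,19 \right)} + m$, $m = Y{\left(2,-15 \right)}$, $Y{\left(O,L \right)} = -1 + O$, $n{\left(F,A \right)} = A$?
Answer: $0$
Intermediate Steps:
$m = 1$ ($m = -1 + 2 = 1$)
$T = 20$ ($T = 19 + 1 = 20$)
$T 4 \cdot 0 \cdot 1 = 20 \cdot 4 \cdot 0 \cdot 1 = 20 \cdot 0 \cdot 1 = 20 \cdot 0 = 0$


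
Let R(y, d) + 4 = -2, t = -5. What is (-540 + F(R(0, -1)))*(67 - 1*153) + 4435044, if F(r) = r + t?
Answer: 4482430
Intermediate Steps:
R(y, d) = -6 (R(y, d) = -4 - 2 = -6)
F(r) = -5 + r (F(r) = r - 5 = -5 + r)
(-540 + F(R(0, -1)))*(67 - 1*153) + 4435044 = (-540 + (-5 - 6))*(67 - 1*153) + 4435044 = (-540 - 11)*(67 - 153) + 4435044 = -551*(-86) + 4435044 = 47386 + 4435044 = 4482430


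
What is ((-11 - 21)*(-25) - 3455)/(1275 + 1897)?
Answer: -2655/3172 ≈ -0.83701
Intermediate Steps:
((-11 - 21)*(-25) - 3455)/(1275 + 1897) = (-32*(-25) - 3455)/3172 = (800 - 3455)*(1/3172) = -2655*1/3172 = -2655/3172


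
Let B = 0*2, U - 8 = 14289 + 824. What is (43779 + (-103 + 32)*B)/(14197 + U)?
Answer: 43779/29318 ≈ 1.4932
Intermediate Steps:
U = 15121 (U = 8 + (14289 + 824) = 8 + 15113 = 15121)
B = 0
(43779 + (-103 + 32)*B)/(14197 + U) = (43779 + (-103 + 32)*0)/(14197 + 15121) = (43779 - 71*0)/29318 = (43779 + 0)*(1/29318) = 43779*(1/29318) = 43779/29318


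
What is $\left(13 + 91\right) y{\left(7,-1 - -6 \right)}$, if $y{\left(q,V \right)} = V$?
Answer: $520$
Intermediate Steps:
$\left(13 + 91\right) y{\left(7,-1 - -6 \right)} = \left(13 + 91\right) \left(-1 - -6\right) = 104 \left(-1 + 6\right) = 104 \cdot 5 = 520$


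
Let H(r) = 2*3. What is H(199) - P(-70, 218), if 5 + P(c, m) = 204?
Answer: -193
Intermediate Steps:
P(c, m) = 199 (P(c, m) = -5 + 204 = 199)
H(r) = 6
H(199) - P(-70, 218) = 6 - 1*199 = 6 - 199 = -193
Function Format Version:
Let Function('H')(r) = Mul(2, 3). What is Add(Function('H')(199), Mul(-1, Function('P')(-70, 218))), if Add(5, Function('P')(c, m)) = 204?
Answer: -193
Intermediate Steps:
Function('P')(c, m) = 199 (Function('P')(c, m) = Add(-5, 204) = 199)
Function('H')(r) = 6
Add(Function('H')(199), Mul(-1, Function('P')(-70, 218))) = Add(6, Mul(-1, 199)) = Add(6, -199) = -193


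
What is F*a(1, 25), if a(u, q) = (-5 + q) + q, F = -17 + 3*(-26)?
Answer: -4275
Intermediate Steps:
F = -95 (F = -17 - 78 = -95)
a(u, q) = -5 + 2*q
F*a(1, 25) = -95*(-5 + 2*25) = -95*(-5 + 50) = -95*45 = -4275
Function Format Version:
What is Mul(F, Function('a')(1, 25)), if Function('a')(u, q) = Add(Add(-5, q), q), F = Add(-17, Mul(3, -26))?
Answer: -4275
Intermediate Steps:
F = -95 (F = Add(-17, -78) = -95)
Function('a')(u, q) = Add(-5, Mul(2, q))
Mul(F, Function('a')(1, 25)) = Mul(-95, Add(-5, Mul(2, 25))) = Mul(-95, Add(-5, 50)) = Mul(-95, 45) = -4275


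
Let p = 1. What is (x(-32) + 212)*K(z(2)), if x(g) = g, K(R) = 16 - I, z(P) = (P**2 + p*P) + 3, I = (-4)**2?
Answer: 0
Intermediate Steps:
I = 16
z(P) = 3 + P + P**2 (z(P) = (P**2 + 1*P) + 3 = (P**2 + P) + 3 = (P + P**2) + 3 = 3 + P + P**2)
K(R) = 0 (K(R) = 16 - 1*16 = 16 - 16 = 0)
(x(-32) + 212)*K(z(2)) = (-32 + 212)*0 = 180*0 = 0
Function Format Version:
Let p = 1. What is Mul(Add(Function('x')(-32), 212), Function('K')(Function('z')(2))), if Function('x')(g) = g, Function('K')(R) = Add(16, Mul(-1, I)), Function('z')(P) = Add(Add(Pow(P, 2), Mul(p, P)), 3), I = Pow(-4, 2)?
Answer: 0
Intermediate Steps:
I = 16
Function('z')(P) = Add(3, P, Pow(P, 2)) (Function('z')(P) = Add(Add(Pow(P, 2), Mul(1, P)), 3) = Add(Add(Pow(P, 2), P), 3) = Add(Add(P, Pow(P, 2)), 3) = Add(3, P, Pow(P, 2)))
Function('K')(R) = 0 (Function('K')(R) = Add(16, Mul(-1, 16)) = Add(16, -16) = 0)
Mul(Add(Function('x')(-32), 212), Function('K')(Function('z')(2))) = Mul(Add(-32, 212), 0) = Mul(180, 0) = 0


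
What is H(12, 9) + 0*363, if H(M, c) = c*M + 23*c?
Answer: 315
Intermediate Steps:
H(M, c) = 23*c + M*c (H(M, c) = M*c + 23*c = 23*c + M*c)
H(12, 9) + 0*363 = 9*(23 + 12) + 0*363 = 9*35 + 0 = 315 + 0 = 315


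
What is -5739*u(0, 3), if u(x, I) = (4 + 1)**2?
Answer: -143475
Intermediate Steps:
u(x, I) = 25 (u(x, I) = 5**2 = 25)
-5739*u(0, 3) = -5739*25 = -143475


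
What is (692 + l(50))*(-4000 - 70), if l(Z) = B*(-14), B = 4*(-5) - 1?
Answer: -4013020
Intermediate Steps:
B = -21 (B = -20 - 1 = -21)
l(Z) = 294 (l(Z) = -21*(-14) = 294)
(692 + l(50))*(-4000 - 70) = (692 + 294)*(-4000 - 70) = 986*(-4070) = -4013020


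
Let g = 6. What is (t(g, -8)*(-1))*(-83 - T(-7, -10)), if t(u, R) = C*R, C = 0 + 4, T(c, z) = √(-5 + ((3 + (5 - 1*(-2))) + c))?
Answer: -2656 - 32*I*√2 ≈ -2656.0 - 45.255*I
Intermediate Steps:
T(c, z) = √(5 + c) (T(c, z) = √(-5 + ((3 + (5 + 2)) + c)) = √(-5 + ((3 + 7) + c)) = √(-5 + (10 + c)) = √(5 + c))
C = 4
t(u, R) = 4*R
(t(g, -8)*(-1))*(-83 - T(-7, -10)) = ((4*(-8))*(-1))*(-83 - √(5 - 7)) = (-32*(-1))*(-83 - √(-2)) = 32*(-83 - I*√2) = -2656 - 32*I*√2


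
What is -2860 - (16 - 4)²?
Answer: -3004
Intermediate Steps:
-2860 - (16 - 4)² = -2860 - 1*12² = -2860 - 1*144 = -2860 - 144 = -3004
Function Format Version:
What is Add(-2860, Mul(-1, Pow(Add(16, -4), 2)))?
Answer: -3004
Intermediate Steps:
Add(-2860, Mul(-1, Pow(Add(16, -4), 2))) = Add(-2860, Mul(-1, Pow(12, 2))) = Add(-2860, Mul(-1, 144)) = Add(-2860, -144) = -3004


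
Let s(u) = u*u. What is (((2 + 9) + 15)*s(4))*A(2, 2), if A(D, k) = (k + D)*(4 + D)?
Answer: 9984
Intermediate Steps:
s(u) = u²
A(D, k) = (4 + D)*(D + k) (A(D, k) = (D + k)*(4 + D) = (4 + D)*(D + k))
(((2 + 9) + 15)*s(4))*A(2, 2) = (((2 + 9) + 15)*4²)*(2² + 4*2 + 4*2 + 2*2) = ((11 + 15)*16)*(4 + 8 + 8 + 4) = (26*16)*24 = 416*24 = 9984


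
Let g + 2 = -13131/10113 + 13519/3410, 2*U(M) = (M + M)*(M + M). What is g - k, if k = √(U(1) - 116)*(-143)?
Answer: 696069/1045010 + 143*I*√114 ≈ 0.66609 + 1526.8*I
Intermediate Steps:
U(M) = 2*M² (U(M) = ((M + M)*(M + M))/2 = ((2*M)*(2*M))/2 = (4*M²)/2 = 2*M²)
g = 696069/1045010 (g = -2 + (-13131/10113 + 13519/3410) = -2 + (-13131*1/10113 + 13519*(1/3410)) = -2 + (-4377/3371 + 1229/310) = -2 + 2786089/1045010 = 696069/1045010 ≈ 0.66609)
k = -143*I*√114 (k = √(2*1² - 116)*(-143) = √(2*1 - 116)*(-143) = √(2 - 116)*(-143) = √(-114)*(-143) = (I*√114)*(-143) = -143*I*√114 ≈ -1526.8*I)
g - k = 696069/1045010 - (-143)*I*√114 = 696069/1045010 + 143*I*√114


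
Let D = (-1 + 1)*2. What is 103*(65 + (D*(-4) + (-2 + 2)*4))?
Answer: 6695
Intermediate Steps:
D = 0 (D = 0*2 = 0)
103*(65 + (D*(-4) + (-2 + 2)*4)) = 103*(65 + (0*(-4) + (-2 + 2)*4)) = 103*(65 + (0 + 0*4)) = 103*(65 + (0 + 0)) = 103*(65 + 0) = 103*65 = 6695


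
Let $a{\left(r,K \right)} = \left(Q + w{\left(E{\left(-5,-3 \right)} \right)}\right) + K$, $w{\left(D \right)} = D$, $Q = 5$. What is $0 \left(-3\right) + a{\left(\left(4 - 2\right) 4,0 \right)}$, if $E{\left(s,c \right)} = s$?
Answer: $0$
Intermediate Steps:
$a{\left(r,K \right)} = K$ ($a{\left(r,K \right)} = \left(5 - 5\right) + K = 0 + K = K$)
$0 \left(-3\right) + a{\left(\left(4 - 2\right) 4,0 \right)} = 0 \left(-3\right) + 0 = 0 + 0 = 0$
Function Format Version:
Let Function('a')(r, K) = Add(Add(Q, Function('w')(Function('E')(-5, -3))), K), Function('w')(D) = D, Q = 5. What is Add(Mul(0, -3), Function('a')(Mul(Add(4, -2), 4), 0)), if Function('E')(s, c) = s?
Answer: 0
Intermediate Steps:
Function('a')(r, K) = K (Function('a')(r, K) = Add(Add(5, -5), K) = Add(0, K) = K)
Add(Mul(0, -3), Function('a')(Mul(Add(4, -2), 4), 0)) = Add(Mul(0, -3), 0) = Add(0, 0) = 0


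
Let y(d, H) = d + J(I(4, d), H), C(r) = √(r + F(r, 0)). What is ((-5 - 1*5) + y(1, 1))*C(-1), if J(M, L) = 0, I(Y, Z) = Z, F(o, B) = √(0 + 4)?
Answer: -9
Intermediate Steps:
F(o, B) = 2 (F(o, B) = √4 = 2)
C(r) = √(2 + r) (C(r) = √(r + 2) = √(2 + r))
y(d, H) = d (y(d, H) = d + 0 = d)
((-5 - 1*5) + y(1, 1))*C(-1) = ((-5 - 1*5) + 1)*√(2 - 1) = ((-5 - 5) + 1)*√1 = (-10 + 1)*1 = -9*1 = -9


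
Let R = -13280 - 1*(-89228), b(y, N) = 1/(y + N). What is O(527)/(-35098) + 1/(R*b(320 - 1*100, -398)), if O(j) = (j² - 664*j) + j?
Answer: 1359274403/666405726 ≈ 2.0397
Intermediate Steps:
b(y, N) = 1/(N + y)
O(j) = j² - 663*j
R = 75948 (R = -13280 + 89228 = 75948)
O(527)/(-35098) + 1/(R*b(320 - 1*100, -398)) = (527*(-663 + 527))/(-35098) + 1/(75948*(1/(-398 + (320 - 1*100)))) = (527*(-136))*(-1/35098) + 1/(75948*(1/(-398 + (320 - 100)))) = -71672*(-1/35098) + 1/(75948*(1/(-398 + 220))) = 35836/17549 + 1/(75948*(1/(-178))) = 35836/17549 + 1/(75948*(-1/178)) = 35836/17549 + (1/75948)*(-178) = 35836/17549 - 89/37974 = 1359274403/666405726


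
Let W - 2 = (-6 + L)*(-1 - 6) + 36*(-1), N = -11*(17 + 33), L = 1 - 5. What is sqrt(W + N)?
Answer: I*sqrt(514) ≈ 22.672*I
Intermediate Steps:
L = -4
N = -550 (N = -11*50 = -550)
W = 36 (W = 2 + ((-6 - 4)*(-1 - 6) + 36*(-1)) = 2 + (-10*(-7) - 36) = 2 + (70 - 36) = 2 + 34 = 36)
sqrt(W + N) = sqrt(36 - 550) = sqrt(-514) = I*sqrt(514)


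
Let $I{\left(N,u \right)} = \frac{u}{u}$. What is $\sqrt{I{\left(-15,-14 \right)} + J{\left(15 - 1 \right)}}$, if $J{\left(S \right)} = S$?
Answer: $\sqrt{15} \approx 3.873$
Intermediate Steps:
$I{\left(N,u \right)} = 1$
$\sqrt{I{\left(-15,-14 \right)} + J{\left(15 - 1 \right)}} = \sqrt{1 + \left(15 - 1\right)} = \sqrt{1 + 14} = \sqrt{15}$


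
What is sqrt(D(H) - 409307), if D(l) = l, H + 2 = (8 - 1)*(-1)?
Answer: 2*I*sqrt(102329) ≈ 639.78*I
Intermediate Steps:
H = -9 (H = -2 + (8 - 1)*(-1) = -2 + 7*(-1) = -2 - 7 = -9)
sqrt(D(H) - 409307) = sqrt(-9 - 409307) = sqrt(-409316) = 2*I*sqrt(102329)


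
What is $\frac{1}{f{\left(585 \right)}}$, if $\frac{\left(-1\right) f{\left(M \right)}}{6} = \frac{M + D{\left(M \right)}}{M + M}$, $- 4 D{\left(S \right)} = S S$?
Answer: $\frac{4}{1743} \approx 0.0022949$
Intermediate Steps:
$D{\left(S \right)} = - \frac{S^{2}}{4}$ ($D{\left(S \right)} = - \frac{S S}{4} = - \frac{S^{2}}{4}$)
$f{\left(M \right)} = - \frac{3 \left(M - \frac{M^{2}}{4}\right)}{M}$ ($f{\left(M \right)} = - 6 \frac{M - \frac{M^{2}}{4}}{M + M} = - 6 \frac{M - \frac{M^{2}}{4}}{2 M} = - \frac{3 \left(M - \frac{M^{2}}{4}\right)}{M}$)
$\frac{1}{f{\left(585 \right)}} = \frac{1}{-3 + \frac{3}{4} \cdot 585} = \frac{1}{-3 + \frac{1755}{4}} = \frac{1}{\frac{1743}{4}} = \frac{4}{1743}$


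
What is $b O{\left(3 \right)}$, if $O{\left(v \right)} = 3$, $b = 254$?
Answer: $762$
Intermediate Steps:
$b O{\left(3 \right)} = 254 \cdot 3 = 762$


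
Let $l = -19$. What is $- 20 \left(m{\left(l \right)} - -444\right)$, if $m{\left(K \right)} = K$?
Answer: $-8500$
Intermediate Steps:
$- 20 \left(m{\left(l \right)} - -444\right) = - 20 \left(-19 - -444\right) = - 20 \left(-19 + 444\right) = \left(-20\right) 425 = -8500$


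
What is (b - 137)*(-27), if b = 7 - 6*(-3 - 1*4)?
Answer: 2376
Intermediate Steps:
b = 49 (b = 7 - 6*(-3 - 4) = 7 - 6*(-7) = 7 + 42 = 49)
(b - 137)*(-27) = (49 - 137)*(-27) = -88*(-27) = 2376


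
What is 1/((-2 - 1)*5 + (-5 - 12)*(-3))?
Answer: 1/36 ≈ 0.027778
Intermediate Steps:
1/((-2 - 1)*5 + (-5 - 12)*(-3)) = 1/(-3*5 - 17*(-3)) = 1/(-15 + 51) = 1/36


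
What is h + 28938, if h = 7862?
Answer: 36800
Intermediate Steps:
h + 28938 = 7862 + 28938 = 36800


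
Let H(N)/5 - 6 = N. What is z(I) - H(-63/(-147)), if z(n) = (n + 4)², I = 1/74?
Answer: -614637/38332 ≈ -16.035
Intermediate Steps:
H(N) = 30 + 5*N
I = 1/74 ≈ 0.013514
z(n) = (4 + n)²
z(I) - H(-63/(-147)) = (4 + 1/74)² - (30 + 5*(-63/(-147))) = (297/74)² - (30 + 5*(-63*(-1/147))) = 88209/5476 - (30 + 5*(3/7)) = 88209/5476 - (30 + 15/7) = 88209/5476 - 1*225/7 = 88209/5476 - 225/7 = -614637/38332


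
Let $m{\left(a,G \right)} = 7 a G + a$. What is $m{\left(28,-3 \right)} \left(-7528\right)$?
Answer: $4215680$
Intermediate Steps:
$m{\left(a,G \right)} = a + 7 G a$ ($m{\left(a,G \right)} = 7 G a + a = a + 7 G a$)
$m{\left(28,-3 \right)} \left(-7528\right) = 28 \left(1 + 7 \left(-3\right)\right) \left(-7528\right) = 28 \left(1 - 21\right) \left(-7528\right) = 28 \left(-20\right) \left(-7528\right) = \left(-560\right) \left(-7528\right) = 4215680$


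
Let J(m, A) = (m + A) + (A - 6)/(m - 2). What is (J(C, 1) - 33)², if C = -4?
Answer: 44521/36 ≈ 1236.7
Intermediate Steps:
J(m, A) = A + m + (-6 + A)/(-2 + m) (J(m, A) = (A + m) + (-6 + A)/(-2 + m) = A + m + (-6 + A)/(-2 + m))
(J(C, 1) - 33)² = ((-6 + (-4)² - 1*1 - 2*(-4) + 1*(-4))/(-2 - 4) - 33)² = ((-6 + 16 - 1 + 8 - 4)/(-6) - 33)² = (-⅙*13 - 33)² = (-13/6 - 33)² = (-211/6)² = 44521/36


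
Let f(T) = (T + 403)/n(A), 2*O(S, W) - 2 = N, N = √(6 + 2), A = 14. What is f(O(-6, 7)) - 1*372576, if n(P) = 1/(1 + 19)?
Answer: -364496 + 20*√2 ≈ -3.6447e+5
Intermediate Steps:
N = 2*√2 (N = √8 = 2*√2 ≈ 2.8284)
O(S, W) = 1 + √2 (O(S, W) = 1 + (2*√2)/2 = 1 + √2)
n(P) = 1/20
f(T) = 8060 + 20*T (f(T) = (T + 403)/(1/20) = (403 + T)*20 = 8060 + 20*T)
f(O(-6, 7)) - 1*372576 = (8060 + 20*(1 + √2)) - 1*372576 = (8060 + (20 + 20*√2)) - 372576 = (8080 + 20*√2) - 372576 = -364496 + 20*√2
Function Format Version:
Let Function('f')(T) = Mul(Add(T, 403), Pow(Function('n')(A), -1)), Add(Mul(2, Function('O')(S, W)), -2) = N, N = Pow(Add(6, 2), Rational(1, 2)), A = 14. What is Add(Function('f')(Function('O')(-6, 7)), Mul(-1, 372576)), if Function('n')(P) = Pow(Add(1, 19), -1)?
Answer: Add(-364496, Mul(20, Pow(2, Rational(1, 2)))) ≈ -3.6447e+5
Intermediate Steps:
N = Mul(2, Pow(2, Rational(1, 2))) (N = Pow(8, Rational(1, 2)) = Mul(2, Pow(2, Rational(1, 2))) ≈ 2.8284)
Function('O')(S, W) = Add(1, Pow(2, Rational(1, 2))) (Function('O')(S, W) = Add(1, Mul(Rational(1, 2), Mul(2, Pow(2, Rational(1, 2))))) = Add(1, Pow(2, Rational(1, 2))))
Function('n')(P) = Rational(1, 20) (Function('n')(P) = Pow(20, -1) = Rational(1, 20))
Function('f')(T) = Add(8060, Mul(20, T)) (Function('f')(T) = Mul(Add(T, 403), Pow(Rational(1, 20), -1)) = Mul(Add(403, T), 20) = Add(8060, Mul(20, T)))
Add(Function('f')(Function('O')(-6, 7)), Mul(-1, 372576)) = Add(Add(8060, Mul(20, Add(1, Pow(2, Rational(1, 2))))), Mul(-1, 372576)) = Add(Add(8060, Add(20, Mul(20, Pow(2, Rational(1, 2))))), -372576) = Add(Add(8080, Mul(20, Pow(2, Rational(1, 2)))), -372576) = Add(-364496, Mul(20, Pow(2, Rational(1, 2))))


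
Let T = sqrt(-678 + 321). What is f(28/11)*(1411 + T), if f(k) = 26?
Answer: 36686 + 26*I*sqrt(357) ≈ 36686.0 + 491.26*I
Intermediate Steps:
T = I*sqrt(357) (T = sqrt(-357) = I*sqrt(357) ≈ 18.894*I)
f(28/11)*(1411 + T) = 26*(1411 + I*sqrt(357)) = 36686 + 26*I*sqrt(357)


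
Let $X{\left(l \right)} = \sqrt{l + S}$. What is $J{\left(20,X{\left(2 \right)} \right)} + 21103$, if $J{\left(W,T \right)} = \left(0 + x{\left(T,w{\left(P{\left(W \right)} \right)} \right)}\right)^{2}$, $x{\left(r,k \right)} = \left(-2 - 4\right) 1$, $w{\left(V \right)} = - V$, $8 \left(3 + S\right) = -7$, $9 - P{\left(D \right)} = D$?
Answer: $21139$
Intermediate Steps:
$P{\left(D \right)} = 9 - D$
$S = - \frac{31}{8}$ ($S = -3 + \frac{1}{8} \left(-7\right) = -3 - \frac{7}{8} = - \frac{31}{8} \approx -3.875$)
$x{\left(r,k \right)} = -6$ ($x{\left(r,k \right)} = \left(-6\right) 1 = -6$)
$X{\left(l \right)} = \sqrt{- \frac{31}{8} + l}$ ($X{\left(l \right)} = \sqrt{l - \frac{31}{8}} = \sqrt{- \frac{31}{8} + l}$)
$J{\left(W,T \right)} = 36$ ($J{\left(W,T \right)} = \left(0 - 6\right)^{2} = \left(-6\right)^{2} = 36$)
$J{\left(20,X{\left(2 \right)} \right)} + 21103 = 36 + 21103 = 21139$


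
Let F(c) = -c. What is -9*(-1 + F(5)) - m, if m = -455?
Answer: 509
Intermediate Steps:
-9*(-1 + F(5)) - m = -9*(-1 - 1*5) - 1*(-455) = -9*(-1 - 5) + 455 = -9*(-6) + 455 = 54 + 455 = 509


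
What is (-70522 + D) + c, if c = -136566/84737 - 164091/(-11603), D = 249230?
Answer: 175718635176757/983203411 ≈ 1.7872e+5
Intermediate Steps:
c = 12320003769/983203411 (c = -136566*1/84737 - 164091*(-1/11603) = -136566/84737 + 164091/11603 = 12320003769/983203411 ≈ 12.530)
(-70522 + D) + c = (-70522 + 249230) + 12320003769/983203411 = 178708 + 12320003769/983203411 = 175718635176757/983203411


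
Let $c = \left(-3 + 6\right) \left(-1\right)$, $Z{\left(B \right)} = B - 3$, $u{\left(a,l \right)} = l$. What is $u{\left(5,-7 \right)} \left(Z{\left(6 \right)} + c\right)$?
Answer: $0$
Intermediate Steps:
$Z{\left(B \right)} = -3 + B$
$c = -3$ ($c = 3 \left(-1\right) = -3$)
$u{\left(5,-7 \right)} \left(Z{\left(6 \right)} + c\right) = - 7 \left(\left(-3 + 6\right) - 3\right) = - 7 \left(3 - 3\right) = \left(-7\right) 0 = 0$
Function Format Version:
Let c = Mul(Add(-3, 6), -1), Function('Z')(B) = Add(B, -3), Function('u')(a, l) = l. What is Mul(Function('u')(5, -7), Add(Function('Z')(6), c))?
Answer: 0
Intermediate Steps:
Function('Z')(B) = Add(-3, B)
c = -3 (c = Mul(3, -1) = -3)
Mul(Function('u')(5, -7), Add(Function('Z')(6), c)) = Mul(-7, Add(Add(-3, 6), -3)) = Mul(-7, Add(3, -3)) = Mul(-7, 0) = 0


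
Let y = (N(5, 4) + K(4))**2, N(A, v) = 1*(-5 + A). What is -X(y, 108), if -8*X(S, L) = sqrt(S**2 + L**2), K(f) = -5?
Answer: sqrt(12289)/8 ≈ 13.857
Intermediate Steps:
N(A, v) = -5 + A
y = 25 (y = ((-5 + 5) - 5)**2 = (0 - 5)**2 = (-5)**2 = 25)
X(S, L) = -sqrt(L**2 + S**2)/8 (X(S, L) = -sqrt(S**2 + L**2)/8 = -sqrt(L**2 + S**2)/8)
-X(y, 108) = -(-1)*sqrt(108**2 + 25**2)/8 = -(-1)*sqrt(11664 + 625)/8 = -(-1)*sqrt(12289)/8 = sqrt(12289)/8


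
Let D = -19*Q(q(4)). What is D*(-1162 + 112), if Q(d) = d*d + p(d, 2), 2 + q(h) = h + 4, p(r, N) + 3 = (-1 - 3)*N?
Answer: 498750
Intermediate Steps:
p(r, N) = -3 - 4*N (p(r, N) = -3 + (-1 - 3)*N = -3 - 4*N)
q(h) = 2 + h (q(h) = -2 + (h + 4) = -2 + (4 + h) = 2 + h)
Q(d) = -11 + d² (Q(d) = d*d + (-3 - 4*2) = d² + (-3 - 8) = d² - 11 = -11 + d²)
D = -475 (D = -19*(-11 + (2 + 4)²) = -19*(-11 + 6²) = -19*(-11 + 36) = -19*25 = -475)
D*(-1162 + 112) = -475*(-1162 + 112) = -475*(-1050) = 498750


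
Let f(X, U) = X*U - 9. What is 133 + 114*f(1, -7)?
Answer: -1691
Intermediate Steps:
f(X, U) = -9 + U*X (f(X, U) = U*X - 9 = -9 + U*X)
133 + 114*f(1, -7) = 133 + 114*(-9 - 7*1) = 133 + 114*(-9 - 7) = 133 + 114*(-16) = 133 - 1824 = -1691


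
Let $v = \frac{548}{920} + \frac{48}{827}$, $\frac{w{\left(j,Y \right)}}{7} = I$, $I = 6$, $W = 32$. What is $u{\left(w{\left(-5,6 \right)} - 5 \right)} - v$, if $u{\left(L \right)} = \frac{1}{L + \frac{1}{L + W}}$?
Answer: $- \frac{76109329}{121449085} \approx -0.62668$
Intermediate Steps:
$w{\left(j,Y \right)} = 42$ ($w{\left(j,Y \right)} = 7 \cdot 6 = 42$)
$u{\left(L \right)} = \frac{1}{L + \frac{1}{32 + L}}$ ($u{\left(L \right)} = \frac{1}{L + \frac{1}{L + 32}} = \frac{1}{L + \frac{1}{32 + L}}$)
$v = \frac{124339}{190210}$ ($v = 548 \cdot \frac{1}{920} + 48 \cdot \frac{1}{827} = \frac{137}{230} + \frac{48}{827} = \frac{124339}{190210} \approx 0.65369$)
$u{\left(w{\left(-5,6 \right)} - 5 \right)} - v = \frac{32 + \left(42 - 5\right)}{1 + \left(42 - 5\right)^{2} + 32 \left(42 - 5\right)} - \frac{124339}{190210} = \frac{32 + 37}{1 + 37^{2} + 32 \cdot 37} - \frac{124339}{190210} = \frac{1}{1 + 1369 + 1184} \cdot 69 - \frac{124339}{190210} = \frac{1}{2554} \cdot 69 - \frac{124339}{190210} = \frac{69}{2554} - \frac{124339}{190210} = - \frac{76109329}{121449085}$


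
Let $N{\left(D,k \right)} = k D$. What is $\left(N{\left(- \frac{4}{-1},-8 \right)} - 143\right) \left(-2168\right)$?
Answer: $379400$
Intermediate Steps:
$N{\left(D,k \right)} = D k$
$\left(N{\left(- \frac{4}{-1},-8 \right)} - 143\right) \left(-2168\right) = \left(- \frac{4}{-1} \left(-8\right) - 143\right) \left(-2168\right) = \left(\left(-4\right) \left(-1\right) \left(-8\right) - 143\right) \left(-2168\right) = \left(4 \left(-8\right) - 143\right) \left(-2168\right) = \left(-32 - 143\right) \left(-2168\right) = \left(-175\right) \left(-2168\right) = 379400$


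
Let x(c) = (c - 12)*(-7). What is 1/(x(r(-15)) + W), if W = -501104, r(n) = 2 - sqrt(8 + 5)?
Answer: -501034/251035068519 - 7*sqrt(13)/251035068519 ≈ -1.9960e-6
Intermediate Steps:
r(n) = 2 - sqrt(13)
x(c) = 84 - 7*c (x(c) = (-12 + c)*(-7) = 84 - 7*c)
1/(x(r(-15)) + W) = 1/((84 - 7*(2 - sqrt(13))) - 501104) = 1/((84 + (-14 + 7*sqrt(13))) - 501104) = 1/((70 + 7*sqrt(13)) - 501104) = 1/(-501034 + 7*sqrt(13))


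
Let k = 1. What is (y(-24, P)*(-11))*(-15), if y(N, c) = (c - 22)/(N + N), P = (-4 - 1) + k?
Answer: 715/8 ≈ 89.375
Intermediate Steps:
P = -4 (P = (-4 - 1) + 1 = -5 + 1 = -4)
y(N, c) = (-22 + c)/(2*N) (y(N, c) = (-22 + c)/((2*N)) = (-22 + c)*(1/(2*N)) = (-22 + c)/(2*N))
(y(-24, P)*(-11))*(-15) = (((½)*(-22 - 4)/(-24))*(-11))*(-15) = (((½)*(-1/24)*(-26))*(-11))*(-15) = ((13/24)*(-11))*(-15) = -143/24*(-15) = 715/8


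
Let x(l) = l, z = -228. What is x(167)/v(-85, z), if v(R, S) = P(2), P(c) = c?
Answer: 167/2 ≈ 83.500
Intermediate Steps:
v(R, S) = 2
x(167)/v(-85, z) = 167/2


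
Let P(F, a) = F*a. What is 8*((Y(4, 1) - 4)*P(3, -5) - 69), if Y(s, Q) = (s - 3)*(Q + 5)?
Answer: -792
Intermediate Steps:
Y(s, Q) = (-3 + s)*(5 + Q)
8*((Y(4, 1) - 4)*P(3, -5) - 69) = 8*(((-15 - 3*1 + 5*4 + 1*4) - 4)*(3*(-5)) - 69) = 8*(((-15 - 3 + 20 + 4) - 4)*(-15) - 69) = 8*((6 - 4)*(-15) - 69) = 8*(2*(-15) - 69) = 8*(-30 - 69) = 8*(-99) = -792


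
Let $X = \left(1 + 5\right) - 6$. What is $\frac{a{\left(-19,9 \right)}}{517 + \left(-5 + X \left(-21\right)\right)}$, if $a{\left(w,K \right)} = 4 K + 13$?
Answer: $\frac{49}{512} \approx 0.095703$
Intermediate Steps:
$a{\left(w,K \right)} = 13 + 4 K$
$X = 0$ ($X = 6 - 6 = 0$)
$\frac{a{\left(-19,9 \right)}}{517 + \left(-5 + X \left(-21\right)\right)} = \frac{13 + 4 \cdot 9}{517 + \left(-5 + 0 \left(-21\right)\right)} = \frac{13 + 36}{517 + \left(-5 + 0\right)} = \frac{1}{517 - 5} \cdot 49 = \frac{1}{512} \cdot 49 = \frac{49}{512}$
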